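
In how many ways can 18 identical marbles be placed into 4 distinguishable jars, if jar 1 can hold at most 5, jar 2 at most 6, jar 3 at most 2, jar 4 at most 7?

Without the upper bounds there are C(21,3) = 1330 ways to split 18 among 4 jars.
Subtract solutions that violate a single cap (substitute x_i' = x_i − (cap_i+1)): x_1 ≥ 6 gives C(15,3) = 455; x_2 ≥ 7 gives C(14,3) = 364; x_3 ≥ 3 gives C(18,3) = 816; x_4 ≥ 8 gives C(13,3) = 286. Together 1921.
Add back pairs where two caps are both exceeded: 56 + 220 + 35 + 165 + 20 + 120 = 616.
Subtract triples: 10 + 0 + 4 + 1 = 15.
By inclusion–exclusion the count is 1330 − 1921 + 616 − 15 = 10.

10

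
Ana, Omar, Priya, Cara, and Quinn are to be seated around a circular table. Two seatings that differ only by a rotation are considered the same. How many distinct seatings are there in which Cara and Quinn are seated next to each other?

Glue Cara and Quinn into a block (2 internal orders). Seating 4 units around a circle gives (3)! arrangements.
So 2 × (3)! = 2 × 6 = 12.

12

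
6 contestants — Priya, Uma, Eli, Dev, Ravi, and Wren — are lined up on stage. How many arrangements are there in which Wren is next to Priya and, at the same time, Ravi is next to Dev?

96

Treat {Wren,Priya} as one block (2 orders) and {Ravi,Dev} as another (2 orders).
That leaves 4 units to arrange: 2 × 2 × 4! = 4 × 24 = 96.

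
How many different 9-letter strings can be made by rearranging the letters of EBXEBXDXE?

5040

EBXEBXDXE has 9 letters with B appearing twice, E appearing 3 times, and X appearing 3 times.
Dividing 9! = 362880 by 3!·3!·2! = 72 for the repeated letters gives 5040.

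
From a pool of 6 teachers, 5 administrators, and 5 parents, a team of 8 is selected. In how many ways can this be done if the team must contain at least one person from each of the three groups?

12495

Unrestricted: C(16,8) = 12870 ways to pick any 8 of the 16.
Selections missing a whole group: no teachers → C(10,8) = 45; no administrators → C(11,8) = 165; no parents → C(11,8) = 165.
Add back selections omitting two groups (i.e. drawn from a single group): C(6,8) + C(5,8) + C(5,8) = 0.
By inclusion–exclusion: 12870 − 375 + 0 = 12495.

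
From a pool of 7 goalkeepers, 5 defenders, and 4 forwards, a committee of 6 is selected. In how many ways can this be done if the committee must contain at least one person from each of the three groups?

6545

With no constraint there are C(16,6) = 8008 possible selections.
Selections missing a whole group: no goalkeepers → C(9,6) = 84; no defenders → C(11,6) = 462; no forwards → C(12,6) = 924.
Add back selections omitting two groups (i.e. drawn from a single group): C(7,6) + C(5,6) + C(4,6) = 7.
By inclusion–exclusion: 8008 − 1470 + 7 = 6545.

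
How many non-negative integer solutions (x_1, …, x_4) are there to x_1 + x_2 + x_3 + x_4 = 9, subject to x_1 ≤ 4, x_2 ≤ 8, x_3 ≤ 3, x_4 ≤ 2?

Without the upper bounds there are C(12,3) = 220 ways to split 9 among 4 variables.
Subtract solutions that violate a single cap (substitute x_i' = x_i − (cap_i+1)): x_1 ≥ 5 gives C(7,3) = 35; x_2 ≥ 9 gives C(3,3) = 1; x_3 ≥ 4 gives C(8,3) = 56; x_4 ≥ 3 gives C(9,3) = 84. Together 176.
Add back pairs where two caps are both exceeded: 0 + 1 + 4 + 0 + 0 + 10 = 15.
By inclusion–exclusion the count is 220 − 176 + 15 = 59.

59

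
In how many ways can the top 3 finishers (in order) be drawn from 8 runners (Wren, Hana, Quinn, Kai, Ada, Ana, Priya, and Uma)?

336

This is an ordered selection of 3 from 8: P(8,3).
That gives 8 × 7 × 6 = 336.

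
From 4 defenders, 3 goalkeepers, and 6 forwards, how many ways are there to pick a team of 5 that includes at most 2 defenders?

1134

Split by how many defenders are chosen (0 through 2).
Sum: C(4,0)·C(9,5) + C(4,1)·C(9,4) + C(4,2)·C(9,3) = 126 + 504 + 504 = 1134.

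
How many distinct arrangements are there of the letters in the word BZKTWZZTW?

BZKTWZZTW has 9 letters with T appearing twice, W appearing twice, and Z appearing 3 times.
The number of distinct arrangements is 9!/(3!·2!·2!) = 362880/24 = 15120.

15120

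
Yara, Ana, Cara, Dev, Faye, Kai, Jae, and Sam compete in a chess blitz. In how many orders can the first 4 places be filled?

1680

There are 8 choices for 1st place, 7 for 2nd, and so on down to 5 for position 4.
That gives 8 × 7 × 6 × 5 = 1680.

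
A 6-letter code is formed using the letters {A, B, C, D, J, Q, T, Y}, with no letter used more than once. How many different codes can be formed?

Choose and order 6 of the 8 symbols: the first letter has 8 options, the next 7, and so on down to 3.
8 × 7 × 6 × 5 × 4 × 3 = 20160.

20160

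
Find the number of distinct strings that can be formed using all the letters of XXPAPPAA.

560

Letter multiplicities in XXPAPPAA: A×3, P×3, X×2.
So there are 8! / (3!·3!·2!) = 560 distinguishable arrangements.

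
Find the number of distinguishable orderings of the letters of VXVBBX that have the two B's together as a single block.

30

Treat the 2 copies of B as a single block. The multiset to arrange is then {BB, V, V, X, X}, 5 items in all.
That gives (5)!/(2!·2!) = 30 arrangements.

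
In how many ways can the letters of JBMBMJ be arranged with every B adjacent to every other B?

Treat the 2 copies of B as a single block. The multiset to arrange is then {BB, J, J, M, M}, 5 items in all.
That gives (5)!/(2!·2!) = 30 arrangements.

30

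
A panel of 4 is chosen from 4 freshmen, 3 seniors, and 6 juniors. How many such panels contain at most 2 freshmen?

678

Split by how many freshmen are chosen (0 through 2).
Sum: C(4,0)·C(9,4) + C(4,1)·C(9,3) + C(4,2)·C(9,2) = 126 + 336 + 216 = 678.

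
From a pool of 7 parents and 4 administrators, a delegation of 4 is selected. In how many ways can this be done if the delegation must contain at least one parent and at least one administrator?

294

With no constraint there are C(11,4) = 330 possible selections.
Selections missing a whole group: no parents → C(4,4) = 1; no administrators → C(7,4) = 35.
Both groups omitted at once is impossible, so 330 − 36 = 294.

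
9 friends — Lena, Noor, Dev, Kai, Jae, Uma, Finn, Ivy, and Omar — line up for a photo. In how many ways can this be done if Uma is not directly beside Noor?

282240

Of the 9! = 362880 arrangements, those with Uma and Noor adjacent number 2 × 8! = 80640 (treat the pair as a block with 2 internal orders).
So 362880 − 80640 = 282240 arrangements keep them apart.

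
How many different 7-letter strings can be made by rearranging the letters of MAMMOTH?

MAMMOTH has 7 letters with M appearing 3 times.
So there are 7! / (3!) = 840 distinguishable arrangements.

840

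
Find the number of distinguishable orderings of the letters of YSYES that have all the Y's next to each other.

Treat the 2 copies of Y as a single block. The multiset to arrange is then {YY, E, S, S}, 4 items in all.
That gives (4)!/(2!) = 12 arrangements.

12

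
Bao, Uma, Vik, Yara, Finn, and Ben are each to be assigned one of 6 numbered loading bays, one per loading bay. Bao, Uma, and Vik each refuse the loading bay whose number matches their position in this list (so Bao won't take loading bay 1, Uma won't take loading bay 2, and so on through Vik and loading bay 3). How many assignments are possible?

Let Aᵢ (for i ∈ {1, 2, 3}) be the placements that put person i in their forbidden loading bay. Any j of these fix j positions, leaving (6−j)! ways to fill the rest, and there are C(3,j) ways to pick which j.
By inclusion–exclusion, the number of valid placements is Σ_{j=0}^{3} (−1)^j C(3,j)·(6−j)!.
Computing: 720 − 360 + 72 − 6 = 426.

426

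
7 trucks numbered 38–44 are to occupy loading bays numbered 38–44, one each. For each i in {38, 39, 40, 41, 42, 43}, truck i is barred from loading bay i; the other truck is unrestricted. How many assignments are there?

Let Aᵢ (for 38 ≤ i ≤ 43) be the placements that put truck i in its forbidden loading bay. Any j of these fix j positions, leaving (7−j)! ways to fill the rest, and there are C(6,j) ways to pick which j.
By inclusion–exclusion, the number of valid placements is Σ_{j=0}^{6} (−1)^j C(6,j)·(7−j)!.
Computing: 5040 − 4320 + 1800 − 480 + 90 − 12 + 1 = 2119.

2119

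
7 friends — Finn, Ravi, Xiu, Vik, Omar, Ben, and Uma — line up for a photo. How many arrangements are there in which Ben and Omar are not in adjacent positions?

There are 7! = 5040 arrangements in all. If Ben and Omar are adjacent, merging them into one block gives 2·(6)! = 1440 arrangements.
Complementary counting: 5040 − 1440 = 3600.

3600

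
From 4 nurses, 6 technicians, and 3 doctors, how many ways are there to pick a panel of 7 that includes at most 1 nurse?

Split by how many nurses are chosen (0 through 1).
Sum: C(4,0)·C(9,7) + C(4,1)·C(9,6) = 36 + 336 = 372.

372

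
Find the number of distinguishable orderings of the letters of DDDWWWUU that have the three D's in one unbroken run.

60

Treat the 3 copies of D as a single block. The multiset to arrange is then {DDD, U, U, W, W, W}, 6 items in all.
That gives (6)!/(3!·2!) = 60 arrangements.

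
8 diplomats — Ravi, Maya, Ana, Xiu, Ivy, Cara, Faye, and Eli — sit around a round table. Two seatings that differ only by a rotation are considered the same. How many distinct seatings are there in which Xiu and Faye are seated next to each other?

1440

Glue Xiu and Faye into a block (2 internal orders). Seating 7 units around a circle gives (6)! arrangements.
So 2 × (6)! = 2 × 720 = 1440.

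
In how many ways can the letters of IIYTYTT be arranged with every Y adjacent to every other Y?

60

Treat the 2 copies of Y as a single block. The multiset to arrange is then {YY, I, I, T, T, T}, 6 items in all.
That gives (6)!/(3!·2!) = 60 arrangements.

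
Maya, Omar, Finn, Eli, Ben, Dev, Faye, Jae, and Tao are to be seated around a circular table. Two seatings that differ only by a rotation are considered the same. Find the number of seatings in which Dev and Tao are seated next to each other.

Glue Dev and Tao into a block (2 internal orders). Seating 8 units around a circle gives (7)! arrangements.
So 2 × (7)! = 2 × 5040 = 10080.

10080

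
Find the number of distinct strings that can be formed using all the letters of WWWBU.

20

Letter multiplicities in WWWBU: B×1, U×1, W×3.
So there are 5! / (3!) = 20 distinguishable arrangements.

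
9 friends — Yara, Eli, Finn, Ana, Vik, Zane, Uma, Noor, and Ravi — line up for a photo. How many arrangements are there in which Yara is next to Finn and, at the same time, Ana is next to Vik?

20160

Treat {Yara,Finn} as one block (2 orders) and {Ana,Vik} as another (2 orders).
That leaves 7 units to arrange: 2 × 2 × 7! = 4 × 5040 = 20160.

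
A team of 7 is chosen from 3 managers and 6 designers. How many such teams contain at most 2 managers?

21

Split by how many managers are chosen (0 through 2).
Sum: C(3,0)·C(6,7) + C(3,1)·C(6,6) + C(3,2)·C(6,5) = 0 + 3 + 18 = 21.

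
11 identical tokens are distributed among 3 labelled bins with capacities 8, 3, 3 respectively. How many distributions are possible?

10

By stars and bars, unrestricted non-negative solutions to x_1+…+x_3 = 11 number C(11+2,2) = 78.
Subtract solutions that violate a single cap (substitute x_i' = x_i − (cap_i+1)): x_1 ≥ 9 gives C(4,2) = 6; x_2 ≥ 4 gives C(9,2) = 36; x_3 ≥ 4 gives C(9,2) = 36. Together 78.
Add back pairs where two caps are both exceeded: 0 + 0 + 10 = 10.
By inclusion–exclusion the count is 78 − 78 + 10 = 10.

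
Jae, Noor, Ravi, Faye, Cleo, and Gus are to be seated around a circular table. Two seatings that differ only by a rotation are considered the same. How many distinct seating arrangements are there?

Fix one person's seat to break rotational symmetry; the remaining 5 people can be arranged in (5)! = 120 ways.

120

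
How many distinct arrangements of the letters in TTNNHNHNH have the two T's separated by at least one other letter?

Total arrangements of TTNNHNHNH: 9!/(4!·3!·2!) = 1260.
If the two T's are adjacent, glue them into one block, leaving 8 items to arrange: (8)!/(4!·3!) = 280 ways.
Hence 1260 − 280 = 980.

980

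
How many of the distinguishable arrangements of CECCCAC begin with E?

6

With the first slot taken by E, it remains to arrange the other 6 letters (CCCCAC).
Those 6 letters have C appearing 5 times, giving (6)!/(5!) = 6.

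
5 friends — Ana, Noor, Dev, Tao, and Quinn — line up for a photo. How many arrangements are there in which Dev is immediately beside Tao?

Glue Dev and Tao into one block (2 internal orders), leaving 4 units to arrange in a row.
That gives 2 × 4! = 2 × 24 = 48.

48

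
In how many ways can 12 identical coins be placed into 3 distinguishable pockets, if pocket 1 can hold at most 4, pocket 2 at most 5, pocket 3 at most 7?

15

Without the upper bounds there are C(14,2) = 91 ways to split 12 among 3 pockets.
Subtract solutions that violate a single cap (substitute x_i' = x_i − (cap_i+1)): x_1 ≥ 5 gives C(9,2) = 36; x_2 ≥ 6 gives C(8,2) = 28; x_3 ≥ 8 gives C(6,2) = 15. Together 79.
Add back pairs where two caps are both exceeded: 3 + 0 + 0 = 3.
By inclusion–exclusion the count is 91 − 79 + 3 = 15.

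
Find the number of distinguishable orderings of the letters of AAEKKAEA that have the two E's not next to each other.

There are 8!/(4!·2!·2!) = 420 arrangements of AAEKKAEA in total.
Arrangements with the E's together: treat EE as one letter, giving (7)!/(4!·2!) = 105.
Subtracting, 420 − 105 = 315 arrangements keep the E's apart.

315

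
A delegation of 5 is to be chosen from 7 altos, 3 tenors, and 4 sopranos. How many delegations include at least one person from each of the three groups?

Unrestricted: C(14,5) = 2002 ways to pick any 5 of the 14.
Selections missing a whole group: no altos → C(7,5) = 21; no tenors → C(11,5) = 462; no sopranos → C(10,5) = 252.
Add back selections omitting two groups (i.e. drawn from a single group): C(7,5) + C(3,5) + C(4,5) = 21.
By inclusion–exclusion: 2002 − 735 + 21 = 1288.

1288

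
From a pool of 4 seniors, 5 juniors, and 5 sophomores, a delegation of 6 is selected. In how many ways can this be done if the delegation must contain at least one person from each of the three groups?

2625

Unrestricted: C(14,6) = 3003 ways to pick any 6 of the 14.
Selections missing a whole group: no seniors → C(10,6) = 210; no juniors → C(9,6) = 84; no sophomores → C(9,6) = 84.
Add back selections omitting two groups (i.e. drawn from a single group): C(4,6) + C(5,6) + C(5,6) = 0.
By inclusion–exclusion: 3003 − 378 + 0 = 2625.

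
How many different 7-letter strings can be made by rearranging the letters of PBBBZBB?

The 7 letters of PBBBZBB have repeats: B appearing 5 times.
The number of distinct arrangements is 7!/(5!) = 5040/120 = 42.

42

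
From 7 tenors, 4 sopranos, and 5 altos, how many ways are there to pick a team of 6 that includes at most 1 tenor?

966

Split by how many tenors are chosen (0 through 1).
Sum: C(7,0)·C(9,6) + C(7,1)·C(9,5) = 84 + 882 = 966.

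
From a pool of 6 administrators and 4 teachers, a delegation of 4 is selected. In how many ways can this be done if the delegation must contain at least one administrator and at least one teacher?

194

Total 4-person selections from all 10: C(10,4) = 210.
Subtract selections that omit an entire group: no administrators → C(4,4) = 1; no teachers → C(6,4) = 15.
Both groups omitted at once is impossible, so 210 − 16 = 194.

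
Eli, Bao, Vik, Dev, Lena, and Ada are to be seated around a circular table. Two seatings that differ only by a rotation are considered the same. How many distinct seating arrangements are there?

120

Fix one person's seat to break rotational symmetry; the remaining 5 people can be arranged in (5)! = 120 ways.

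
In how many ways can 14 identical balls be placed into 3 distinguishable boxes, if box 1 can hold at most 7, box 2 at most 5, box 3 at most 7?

21

Ignoring the caps, the number of non-negative solutions to x_1+…+x_3 = 14 is C(16,2) = 120.
Subtract solutions that violate a single cap (substitute x_i' = x_i − (cap_i+1)): x_1 ≥ 8 gives C(8,2) = 28; x_2 ≥ 6 gives C(10,2) = 45; x_3 ≥ 8 gives C(8,2) = 28. Together 101.
Add back pairs where two caps are both exceeded: 1 + 0 + 1 = 2.
By inclusion–exclusion the count is 120 − 101 + 2 = 21.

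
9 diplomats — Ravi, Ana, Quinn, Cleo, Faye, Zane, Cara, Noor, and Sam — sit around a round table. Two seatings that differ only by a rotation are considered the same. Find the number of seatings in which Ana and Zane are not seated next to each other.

30240

All circular seatings of 9 people number (8)! = 40320.
Those with Ana next to Zane: fuse the pair into one unit and seat 8 units around a circle — 2·(7)! = 10080.
Subtracting, 40320 − 10080 = 30240.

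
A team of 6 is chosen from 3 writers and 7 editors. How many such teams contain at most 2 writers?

Split by how many writers are chosen (0 through 2).
Sum: C(3,0)·C(7,6) + C(3,1)·C(7,5) + C(3,2)·C(7,4) = 7 + 63 + 105 = 175.

175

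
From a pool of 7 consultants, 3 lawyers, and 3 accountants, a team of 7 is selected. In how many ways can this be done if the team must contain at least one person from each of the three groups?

With no constraint there are C(13,7) = 1716 possible selections.
Subtract selections that omit an entire group: no consultants → C(6,7) = 0; no lawyers → C(10,7) = 120; no accountants → C(10,7) = 120.
Add back selections omitting two groups (i.e. drawn from a single group): C(7,7) + C(3,7) + C(3,7) = 1.
By inclusion–exclusion: 1716 − 240 + 1 = 1477.

1477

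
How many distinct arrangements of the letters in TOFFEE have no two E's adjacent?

There are 6!/(2!·2!) = 180 arrangements of TOFFEE in total.
If the two E's are adjacent, glue them into one block, leaving 5 items to arrange: (5)!/(2!) = 60 ways.
Hence 180 − 60 = 120.

120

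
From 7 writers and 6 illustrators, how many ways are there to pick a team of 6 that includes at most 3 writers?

Split by how many writers are chosen (0 through 3).
Sum: C(7,0)·C(6,6) + C(7,1)·C(6,5) + C(7,2)·C(6,4) + C(7,3)·C(6,3) = 1 + 42 + 315 + 700 = 1058.

1058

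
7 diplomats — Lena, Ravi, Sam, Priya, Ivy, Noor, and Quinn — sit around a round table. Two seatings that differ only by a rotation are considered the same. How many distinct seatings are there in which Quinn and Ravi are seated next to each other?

Treat {Quinn, Ravi} as one unit (2 internal orders) and seat the resulting 6 units around the table: (5)! circular arrangements.
So 2 × (5)! = 2 × 120 = 240.

240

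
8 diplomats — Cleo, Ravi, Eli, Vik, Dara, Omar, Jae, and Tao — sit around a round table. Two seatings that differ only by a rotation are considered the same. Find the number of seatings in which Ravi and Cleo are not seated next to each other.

All circular seatings of 8 people number (7)! = 5040.
Those with Ravi next to Cleo: fuse the pair into one unit and seat 7 units around a circle — 2·(6)! = 1440.
Subtracting, 5040 − 1440 = 3600.

3600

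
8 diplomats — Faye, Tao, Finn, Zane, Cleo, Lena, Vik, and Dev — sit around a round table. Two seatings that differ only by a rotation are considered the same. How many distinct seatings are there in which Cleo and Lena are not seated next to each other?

All circular seatings of 8 people number (7)! = 5040.
Seatings with Cleo beside Lena: treat them as a block with 2 internal orders, giving 2 × (6)! = 1440.
Subtracting, 5040 − 1440 = 3600.

3600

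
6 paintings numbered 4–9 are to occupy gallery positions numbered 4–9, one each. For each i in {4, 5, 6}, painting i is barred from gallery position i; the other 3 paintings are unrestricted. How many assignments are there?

426

Let Aᵢ (for i ∈ {4, 5, 6}) be the placements that put painting i in its forbidden gallery position. Any j of these fix j positions, leaving (6−j)! ways to fill the rest, and there are C(3,j) ways to pick which j.
By inclusion–exclusion, the number of valid placements is Σ_{j=0}^{3} (−1)^j C(3,j)·(6−j)!.
Computing: 720 − 360 + 72 − 6 = 426.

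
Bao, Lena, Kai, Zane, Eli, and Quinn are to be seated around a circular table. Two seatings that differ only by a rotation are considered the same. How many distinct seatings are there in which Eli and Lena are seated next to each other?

Glue Eli and Lena into a block (2 internal orders). Seating 5 units around a circle gives (4)! arrangements.
So 2 × (4)! = 2 × 24 = 48.

48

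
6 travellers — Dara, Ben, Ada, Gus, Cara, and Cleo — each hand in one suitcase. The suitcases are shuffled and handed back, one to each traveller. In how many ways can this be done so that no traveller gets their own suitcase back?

Count assignments avoiding every fixed point. For any j of the 6 travellers fixed to their own suitcase, the other 6−j can be arranged in (6−j)! ways.
By inclusion–exclusion this is Σ_{j=0}^{6} (−1)^j C(6,j)·(6−j)!.
Computing: 720 − 720 + 360 − 120 + 30 − 6 + 1 = 265.

265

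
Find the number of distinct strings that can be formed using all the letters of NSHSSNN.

NSHSSNN has 7 letters with N appearing 3 times and S appearing 3 times.
Dividing 7! = 5040 by 3!·3! = 36 for the repeated letters gives 140.

140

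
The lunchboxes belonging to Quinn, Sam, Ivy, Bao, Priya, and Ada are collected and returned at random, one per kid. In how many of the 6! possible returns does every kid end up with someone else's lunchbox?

265

This is the derangement count D_6: permutations of 6 items with no fixed point.
By inclusion–exclusion this is Σ_{j=0}^{6} (−1)^j C(6,j)·(6−j)!.
Computing: 720 − 720 + 360 − 120 + 30 − 6 + 1 = 265.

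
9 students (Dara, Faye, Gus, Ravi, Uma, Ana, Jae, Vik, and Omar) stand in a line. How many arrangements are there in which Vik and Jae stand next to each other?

80640

Treat {Vik, Jae} as a single unit. There are 8 units to order, and the pair itself can be ordered 2 ways.
So the count is 2·(8)! = 80640.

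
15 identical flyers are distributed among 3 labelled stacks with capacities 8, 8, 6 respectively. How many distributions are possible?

Ignoring the caps, the number of non-negative solutions to x_1+…+x_3 = 15 is C(17,2) = 136.
Subtract solutions that violate a single cap (substitute x_i' = x_i − (cap_i+1)): x_1 ≥ 9 gives C(8,2) = 28; x_2 ≥ 9 gives C(8,2) = 28; x_3 ≥ 7 gives C(10,2) = 45. Together 101.
No two caps can be exceeded simultaneously, so the pair terms are all 0.
By inclusion–exclusion the count is 136 − 101 + 0 = 35.

35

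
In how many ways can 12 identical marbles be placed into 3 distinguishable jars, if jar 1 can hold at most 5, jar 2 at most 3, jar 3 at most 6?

6

Ignoring the caps, the number of non-negative solutions to x_1+…+x_3 = 12 is C(14,2) = 91.
Subtract solutions that violate a single cap (substitute x_i' = x_i − (cap_i+1)): x_1 ≥ 6 gives C(8,2) = 28; x_2 ≥ 4 gives C(10,2) = 45; x_3 ≥ 7 gives C(7,2) = 21. Together 94.
Add back pairs where two caps are both exceeded: 6 + 0 + 3 = 9.
By inclusion–exclusion the count is 91 − 94 + 9 = 6.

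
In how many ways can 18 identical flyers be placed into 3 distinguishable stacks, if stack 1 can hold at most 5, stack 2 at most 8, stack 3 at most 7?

6

Without the upper bounds there are C(20,2) = 190 ways to split 18 among 3 stacks.
Subtract solutions that violate a single cap (substitute x_i' = x_i − (cap_i+1)): x_1 ≥ 6 gives C(14,2) = 91; x_2 ≥ 9 gives C(11,2) = 55; x_3 ≥ 8 gives C(12,2) = 66. Together 212.
Add back pairs where two caps are both exceeded: 10 + 15 + 3 = 28.
By inclusion–exclusion the count is 190 − 212 + 28 = 6.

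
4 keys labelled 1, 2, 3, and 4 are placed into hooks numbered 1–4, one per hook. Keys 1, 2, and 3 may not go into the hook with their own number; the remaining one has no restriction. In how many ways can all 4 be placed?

11

Let Aᵢ (for i ∈ {1, 2, 3}) be the placements that put key i in its forbidden hook. Any j of these fix j positions, leaving (4−j)! ways to fill the rest, and there are C(3,j) ways to pick which j.
By inclusion–exclusion, the number of valid placements is Σ_{j=0}^{3} (−1)^j C(3,j)·(4−j)!.
Computing: 24 − 18 + 6 − 1 = 11.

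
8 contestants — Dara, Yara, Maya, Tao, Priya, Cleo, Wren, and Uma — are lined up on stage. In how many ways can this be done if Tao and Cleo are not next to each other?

Of the 8! = 40320 arrangements, those with Tao and Cleo adjacent number 2 × 7! = 10080 (treat the pair as a block with 2 internal orders).
Complementary counting: 40320 − 10080 = 30240.

30240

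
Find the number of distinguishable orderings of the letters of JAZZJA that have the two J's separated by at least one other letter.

60

There are 6!/(2!·2!·2!) = 90 arrangements of JAZZJA in total.
Arrangements with the J's together: treat JJ as one letter, giving (5)!/(2!·2!) = 30.
Hence 90 − 30 = 60.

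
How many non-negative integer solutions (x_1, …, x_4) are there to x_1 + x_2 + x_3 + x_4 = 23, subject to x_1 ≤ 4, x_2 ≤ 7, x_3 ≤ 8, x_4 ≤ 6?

10

Without the upper bounds there are C(26,3) = 2600 ways to split 23 among 4 variables.
Subtract solutions that violate a single cap (substitute x_i' = x_i − (cap_i+1)): x_1 ≥ 5 gives C(21,3) = 1330; x_2 ≥ 8 gives C(18,3) = 816; x_3 ≥ 9 gives C(17,3) = 680; x_4 ≥ 7 gives C(19,3) = 969. Together 3795.
Add back pairs where two caps are both exceeded: 286 + 220 + 364 + 84 + 165 + 120 = 1239.
Subtract triples: 4 + 20 + 10 + 0 = 34.
By inclusion–exclusion the count is 2600 − 3795 + 1239 − 34 = 10.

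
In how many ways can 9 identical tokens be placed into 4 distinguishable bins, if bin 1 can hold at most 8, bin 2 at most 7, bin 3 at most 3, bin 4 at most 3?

107

Without the upper bounds there are C(12,3) = 220 ways to split 9 among 4 bins.
Subtract solutions that violate a single cap (substitute x_i' = x_i − (cap_i+1)): x_1 ≥ 9 gives C(3,3) = 1; x_2 ≥ 8 gives C(4,3) = 4; x_3 ≥ 4 gives C(8,3) = 56; x_4 ≥ 4 gives C(8,3) = 56. Together 117.
Add back pairs where two caps are both exceeded: 0 + 0 + 0 + 0 + 0 + 4 = 4.
By inclusion–exclusion the count is 220 − 117 + 4 = 107.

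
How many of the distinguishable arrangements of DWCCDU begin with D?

60

With the first slot taken by D, it remains to arrange the other 5 letters (WCCDU).
Those 5 letters have C appearing twice, giving (5)!/(2!) = 60.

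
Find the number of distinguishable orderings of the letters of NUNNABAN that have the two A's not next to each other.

Total arrangements of NUNNABAN: 8!/(4!·2!) = 840.
Arrangements with the A's together: treat AA as one letter, giving (7)!/(4!) = 210.
Hence 840 − 210 = 630.

630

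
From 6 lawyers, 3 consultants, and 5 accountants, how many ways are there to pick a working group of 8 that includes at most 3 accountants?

Split by how many accountants are chosen (0 through 3).
Sum: C(5,0)·C(9,8) + C(5,1)·C(9,7) + C(5,2)·C(9,6) + C(5,3)·C(9,5) = 9 + 180 + 840 + 1260 = 2289.

2289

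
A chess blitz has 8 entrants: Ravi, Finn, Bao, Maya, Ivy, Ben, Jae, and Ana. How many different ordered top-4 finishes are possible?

This is an ordered selection of 4 from 8: P(8,4).
That gives 8 × 7 × 6 × 5 = 1680.

1680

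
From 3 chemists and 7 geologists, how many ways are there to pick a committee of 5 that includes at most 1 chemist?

126

Split by how many chemists are chosen (0 through 1).
Sum: C(3,0)·C(7,5) + C(3,1)·C(7,4) = 21 + 105 = 126.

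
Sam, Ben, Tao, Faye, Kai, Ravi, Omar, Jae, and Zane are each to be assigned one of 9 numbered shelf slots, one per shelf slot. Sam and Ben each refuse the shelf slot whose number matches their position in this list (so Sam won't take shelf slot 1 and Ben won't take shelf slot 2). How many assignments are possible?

287280

Let Aᵢ (for i ∈ {1, 2}) be the placements that put person i in their forbidden shelf slot. Any j of these fix j positions, leaving (9−j)! ways to fill the rest, and there are C(2,j) ways to pick which j.
By inclusion–exclusion, the number of valid placements is Σ_{j=0}^{2} (−1)^j C(2,j)·(9−j)!.
Computing: 362880 − 80640 + 5040 = 287280.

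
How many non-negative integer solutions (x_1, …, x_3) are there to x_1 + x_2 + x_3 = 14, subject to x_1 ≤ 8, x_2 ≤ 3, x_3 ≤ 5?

Without the upper bounds there are C(16,2) = 120 ways to split 14 among 3 variables.
Subtract solutions that violate a single cap (substitute x_i' = x_i − (cap_i+1)): x_1 ≥ 9 gives C(7,2) = 21; x_2 ≥ 4 gives C(12,2) = 66; x_3 ≥ 6 gives C(10,2) = 45. Together 132.
Add back pairs where two caps are both exceeded: 3 + 0 + 15 = 18.
By inclusion–exclusion the count is 120 − 132 + 18 = 6.

6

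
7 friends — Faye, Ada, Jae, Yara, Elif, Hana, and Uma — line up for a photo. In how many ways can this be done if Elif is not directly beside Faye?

3600

There are 7! = 5040 arrangements in all. If Elif and Faye are adjacent, merging them into one block gives 2·(6)! = 1440 arrangements.
So 5040 − 1440 = 3600 arrangements keep them apart.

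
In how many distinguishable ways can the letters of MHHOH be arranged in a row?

20

Letter multiplicities in MHHOH: H×3, M×1, O×1.
So there are 5! / (3!) = 20 distinguishable arrangements.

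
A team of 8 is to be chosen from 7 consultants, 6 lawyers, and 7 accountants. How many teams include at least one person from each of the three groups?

120393

Total 8-person selections from all 20: C(20,8) = 125970.
Subtract selections that omit an entire group: no consultants → C(13,8) = 1287; no lawyers → C(14,8) = 3003; no accountants → C(13,8) = 1287.
Add back selections omitting two groups (i.e. drawn from a single group): C(7,8) + C(6,8) + C(7,8) = 0.
By inclusion–exclusion: 125970 − 5577 + 0 = 120393.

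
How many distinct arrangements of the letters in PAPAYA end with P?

20

Fix P in the last position and arrange the remaining 5 letters.
Those 5 letters have A appearing 3 times, giving (5)!/(3!) = 20.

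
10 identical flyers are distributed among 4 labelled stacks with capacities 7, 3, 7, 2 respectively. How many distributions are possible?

Ignoring the caps, the number of non-negative solutions to x_1+…+x_4 = 10 is C(13,3) = 286.
Subtract solutions that violate a single cap (substitute x_i' = x_i − (cap_i+1)): x_1 ≥ 8 gives C(5,3) = 10; x_2 ≥ 4 gives C(9,3) = 84; x_3 ≥ 8 gives C(5,3) = 10; x_4 ≥ 3 gives C(10,3) = 120. Together 224.
Add back pairs where two caps are both exceeded: 0 + 0 + 0 + 0 + 20 + 0 = 20.
By inclusion–exclusion the count is 286 − 224 + 20 = 82.

82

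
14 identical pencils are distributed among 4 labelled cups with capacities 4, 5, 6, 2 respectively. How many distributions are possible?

19

Without the upper bounds there are C(17,3) = 680 ways to split 14 among 4 cups.
Subtract solutions that violate a single cap (substitute x_i' = x_i − (cap_i+1)): x_1 ≥ 5 gives C(12,3) = 220; x_2 ≥ 6 gives C(11,3) = 165; x_3 ≥ 7 gives C(10,3) = 120; x_4 ≥ 3 gives C(14,3) = 364. Together 869.
Add back pairs where two caps are both exceeded: 20 + 10 + 84 + 4 + 56 + 35 = 209.
Subtract triples: 0 + 1 + 0 + 0 = 1.
By inclusion–exclusion the count is 680 − 869 + 209 − 1 = 19.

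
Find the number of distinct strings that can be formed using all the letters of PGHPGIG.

Letter multiplicities in PGHPGIG: G×3, H×1, I×1, P×2.
The number of distinct arrangements is 7!/(3!·2!) = 5040/12 = 420.

420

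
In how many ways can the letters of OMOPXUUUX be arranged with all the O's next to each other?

Treat the 2 copies of O as a single block. The multiset to arrange is then {OO, M, P, U, U, U, X, X}, 8 items in all.
That gives (8)!/(3!·2!) = 3360 arrangements.

3360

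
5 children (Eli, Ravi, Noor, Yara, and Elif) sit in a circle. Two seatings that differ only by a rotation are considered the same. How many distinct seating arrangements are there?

Fix one person's seat to break rotational symmetry; the remaining 4 people can be arranged in (4)! = 24 ways.

24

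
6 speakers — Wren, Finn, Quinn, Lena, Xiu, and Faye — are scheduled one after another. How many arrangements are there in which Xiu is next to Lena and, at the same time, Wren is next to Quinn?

96

Treat {Xiu,Lena} as one block (2 orders) and {Wren,Quinn} as another (2 orders).
That leaves 4 units to arrange: 2 × 2 × 4! = 4 × 24 = 96.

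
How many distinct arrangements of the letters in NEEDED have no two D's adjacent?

Total arrangements of NEEDED: 6!/(3!·2!) = 60.
If the two D's are adjacent, glue them into one block, leaving 5 items to arrange: (5)!/(3!) = 20 ways.
Subtracting, 60 − 20 = 40 arrangements keep the D's apart.

40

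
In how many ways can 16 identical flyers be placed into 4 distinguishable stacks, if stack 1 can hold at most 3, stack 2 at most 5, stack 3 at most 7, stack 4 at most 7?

By stars and bars, unrestricted non-negative solutions to x_1+…+x_4 = 16 number C(16+3,3) = 969.
Subtract solutions that violate a single cap (substitute x_i' = x_i − (cap_i+1)): x_1 ≥ 4 gives C(15,3) = 455; x_2 ≥ 6 gives C(13,3) = 286; x_3 ≥ 8 gives C(11,3) = 165; x_4 ≥ 8 gives C(11,3) = 165. Together 1071.
Add back pairs where two caps are both exceeded: 84 + 35 + 35 + 10 + 10 + 1 = 175.
By inclusion–exclusion the count is 969 − 1071 + 175 = 73.

73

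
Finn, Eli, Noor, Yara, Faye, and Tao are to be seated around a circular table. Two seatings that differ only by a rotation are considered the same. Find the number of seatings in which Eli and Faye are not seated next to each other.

Without the restriction there are (5)! = 120 seatings.
Seatings with Eli beside Faye: treat them as a block with 2 internal orders, giving 2 × (4)! = 48.
Subtracting, 120 − 48 = 72.

72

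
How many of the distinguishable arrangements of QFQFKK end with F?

With the last slot taken by F, it remains to arrange the other 5 letters (QQFKK).
Those 5 letters have K appearing twice and Q appearing twice, giving (5)!/(2!·2!) = 30.

30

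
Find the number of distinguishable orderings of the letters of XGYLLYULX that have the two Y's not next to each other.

11760

There are 9!/(3!·2!·2!) = 15120 arrangements of XGYLLYULX in total.
Arrangements with the Y's together: treat YY as one letter, giving (8)!/(3!·2!) = 3360.
Subtracting, 15120 − 3360 = 11760 arrangements keep the Y's apart.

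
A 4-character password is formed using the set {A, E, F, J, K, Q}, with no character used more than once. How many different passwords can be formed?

With no repetition, fill the 4 characters in order: 6 choices, then 5, down to 3.
That product is 6 × 5 × 4 × 3 = 360.

360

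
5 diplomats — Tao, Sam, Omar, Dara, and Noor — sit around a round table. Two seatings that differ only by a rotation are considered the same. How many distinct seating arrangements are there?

24

Around a circle, 5 distinct people have 5!/5 = (4)! = 24 rotationally distinct seatings.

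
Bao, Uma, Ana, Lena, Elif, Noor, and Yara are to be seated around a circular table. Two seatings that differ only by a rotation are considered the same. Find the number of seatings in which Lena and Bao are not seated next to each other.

Without the restriction there are (6)! = 720 seatings.
Seatings with Lena beside Bao: treat them as a block with 2 internal orders, giving 2 × (5)! = 240.
Subtracting, 720 − 240 = 480.

480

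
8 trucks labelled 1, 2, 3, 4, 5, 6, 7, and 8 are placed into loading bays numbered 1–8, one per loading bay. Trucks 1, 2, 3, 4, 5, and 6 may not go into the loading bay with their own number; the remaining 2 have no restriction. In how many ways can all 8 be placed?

18806

Let Aᵢ (for 1 ≤ i ≤ 6) be the placements that put truck i in its forbidden loading bay. Any j of these fix j positions, leaving (8−j)! ways to fill the rest, and there are C(6,j) ways to pick which j.
By inclusion–exclusion, the number of valid placements is Σ_{j=0}^{6} (−1)^j C(6,j)·(8−j)!.
Computing: 40320 − 30240 + 10800 − 2400 + 360 − 36 + 2 = 18806.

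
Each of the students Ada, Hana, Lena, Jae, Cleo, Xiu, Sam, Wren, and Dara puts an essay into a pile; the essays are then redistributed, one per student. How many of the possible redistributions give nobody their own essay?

This is the derangement count D_9: permutations of 9 items with no fixed point.
By inclusion–exclusion this is Σ_{j=0}^{9} (−1)^j C(9,j)·(9−j)!.
Computing: 362880 − 362880 + 181440 − 60480 + 15120 − 3024 + 504 − 72 + 9 − 1 = 133496.

133496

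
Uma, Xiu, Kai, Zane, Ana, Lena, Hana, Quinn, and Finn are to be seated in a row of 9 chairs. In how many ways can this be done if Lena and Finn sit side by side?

Treat {Lena, Finn} as a single unit. There are 8 units to order, and the pair itself can be ordered 2 ways.
That gives 2 × 8! = 2 × 40320 = 80640.

80640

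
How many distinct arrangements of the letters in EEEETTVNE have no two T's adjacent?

There are 9!/(5!·2!) = 1512 arrangements of EEEETTVNE in total.
Arrangements with the T's together: treat TT as one letter, giving (8)!/(5!) = 336.
Hence 1512 − 336 = 1176.

1176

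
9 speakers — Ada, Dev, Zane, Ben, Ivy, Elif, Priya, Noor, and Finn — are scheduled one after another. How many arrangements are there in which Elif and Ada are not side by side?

Of the 9! = 362880 arrangements, those with Elif and Ada adjacent number 2 × 8! = 80640 (treat the pair as a block with 2 internal orders).
So 362880 − 80640 = 282240 arrangements keep them apart.

282240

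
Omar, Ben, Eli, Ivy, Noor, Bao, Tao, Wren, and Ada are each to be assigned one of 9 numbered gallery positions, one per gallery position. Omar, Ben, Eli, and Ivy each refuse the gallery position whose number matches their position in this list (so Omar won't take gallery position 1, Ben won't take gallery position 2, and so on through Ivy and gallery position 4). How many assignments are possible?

229080

Let Aᵢ (for 1 ≤ i ≤ 4) be the placements that put person i in their forbidden gallery position. Any j of these fix j positions, leaving (9−j)! ways to fill the rest, and there are C(4,j) ways to pick which j.
By inclusion–exclusion, the number of valid placements is Σ_{j=0}^{4} (−1)^j C(4,j)·(9−j)!.
Computing: 362880 − 161280 + 30240 − 2880 + 120 = 229080.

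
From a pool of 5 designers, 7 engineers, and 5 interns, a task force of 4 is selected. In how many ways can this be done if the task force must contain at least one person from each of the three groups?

Total 4-person selections from all 17: C(17,4) = 2380.
Selections missing a whole group: no designers → C(12,4) = 495; no engineers → C(10,4) = 210; no interns → C(12,4) = 495.
Add back selections omitting two groups (i.e. drawn from a single group): C(5,4) + C(7,4) + C(5,4) = 45.
By inclusion–exclusion: 2380 − 1200 + 45 = 1225.

1225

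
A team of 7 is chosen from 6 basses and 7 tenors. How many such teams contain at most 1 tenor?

Split by how many tenors are chosen (0 through 1).
Sum: C(7,0)·C(6,7) + C(7,1)·C(6,6) = 0 + 7 = 7.

7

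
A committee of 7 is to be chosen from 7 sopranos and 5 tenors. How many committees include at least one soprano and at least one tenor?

Unrestricted: C(12,7) = 792 ways to pick any 7 of the 12.
Subtract selections that omit an entire group: no sopranos → C(5,7) = 0; no tenors → C(7,7) = 1.
Both groups omitted at once is impossible, so 792 − 1 = 791.

791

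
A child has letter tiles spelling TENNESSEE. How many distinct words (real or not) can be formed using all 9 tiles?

3780

TENNESSEE has 9 letters with E appearing 4 times, N appearing twice, and S appearing twice.
Dividing 9! = 362880 by 4!·2!·2! = 96 for the repeated letters gives 3780.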